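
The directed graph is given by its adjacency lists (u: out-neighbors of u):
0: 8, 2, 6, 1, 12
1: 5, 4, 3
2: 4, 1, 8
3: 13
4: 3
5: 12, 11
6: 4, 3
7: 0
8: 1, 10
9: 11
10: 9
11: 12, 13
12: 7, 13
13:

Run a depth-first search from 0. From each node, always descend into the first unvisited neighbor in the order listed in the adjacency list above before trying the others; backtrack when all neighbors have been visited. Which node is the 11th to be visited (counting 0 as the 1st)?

Visit 0
0 → 8
8 → 1
1 → 5
5 → 12
12 → 7
12 → 13
5 → 11
1 → 4
4 → 3
8 → 10
10 → 9
0 → 2
0 → 6

Visit order: 0, 8, 1, 5, 12, 7, 13, 11, 4, 3, 10, 9, 2, 6

10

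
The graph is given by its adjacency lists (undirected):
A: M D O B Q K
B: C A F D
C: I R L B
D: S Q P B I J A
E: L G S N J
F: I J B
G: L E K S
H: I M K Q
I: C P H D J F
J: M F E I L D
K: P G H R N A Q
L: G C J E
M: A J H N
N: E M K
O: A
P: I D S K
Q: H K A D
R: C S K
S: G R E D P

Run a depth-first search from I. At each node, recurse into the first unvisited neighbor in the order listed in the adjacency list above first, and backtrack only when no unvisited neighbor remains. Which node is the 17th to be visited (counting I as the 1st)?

B

Visit I
I → C
C → R
R → S
S → G
G → L
L → J
J → M
M → A
A → D
D → Q
Q → H
H → K
K → P
K → N
N → E
D → B
B → F
A → O

Visit order: I, C, R, S, G, L, J, M, A, D, Q, H, K, P, N, E, B, F, O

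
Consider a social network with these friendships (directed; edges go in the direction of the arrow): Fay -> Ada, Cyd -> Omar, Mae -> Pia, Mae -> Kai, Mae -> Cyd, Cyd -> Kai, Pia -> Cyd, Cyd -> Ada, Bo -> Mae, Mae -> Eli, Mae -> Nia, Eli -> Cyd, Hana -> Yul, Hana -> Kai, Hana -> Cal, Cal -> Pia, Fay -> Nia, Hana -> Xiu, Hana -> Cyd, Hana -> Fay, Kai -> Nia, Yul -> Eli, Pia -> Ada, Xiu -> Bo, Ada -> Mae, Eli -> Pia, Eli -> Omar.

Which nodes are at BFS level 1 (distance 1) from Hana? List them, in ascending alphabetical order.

Cal, Cyd, Fay, Kai, Xiu, Yul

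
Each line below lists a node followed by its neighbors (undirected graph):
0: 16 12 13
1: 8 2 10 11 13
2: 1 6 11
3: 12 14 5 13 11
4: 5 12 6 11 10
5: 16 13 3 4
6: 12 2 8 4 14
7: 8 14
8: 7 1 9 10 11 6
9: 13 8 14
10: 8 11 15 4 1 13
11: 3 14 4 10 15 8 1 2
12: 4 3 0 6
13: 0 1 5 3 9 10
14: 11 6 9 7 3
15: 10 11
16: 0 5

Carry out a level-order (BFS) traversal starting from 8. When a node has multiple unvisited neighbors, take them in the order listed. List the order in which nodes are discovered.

8, 7, 1, 9, 10, 11, 6, 14, 2, 13, 15, 4, 3, 12, 0, 5, 16

Visit 8; enqueue 7, 1, 9, 10, 11, 6 → queue [7, 1, 9, 10, 11, 6]
Visit 7; enqueue 14 → queue [1, 9, 10, 11, 6, 14]
Visit 1; enqueue 2, 13 → queue [9, 10, 11, 6, 14, 2, 13]
Visit 9 → queue [10, 11, 6, 14, 2, 13]
Visit 10; enqueue 15, 4 → queue [11, 6, 14, 2, 13, 15, 4]
Visit 11; enqueue 3 → queue [6, 14, 2, 13, 15, 4, 3]
Visit 6; enqueue 12 → queue [14, 2, 13, 15, 4, 3, 12]
Visit 14 → queue [2, 13, 15, 4, 3, 12]
Visit 2 → queue [13, 15, 4, 3, 12]
Visit 13; enqueue 0, 5 → queue [15, 4, 3, 12, 0, 5]
Visit 15 → queue [4, 3, 12, 0, 5]
Visit 4 → queue [3, 12, 0, 5]
Visit 3 → queue [12, 0, 5]
Visit 12 → queue [0, 5]
Visit 0; enqueue 16 → queue [5, 16]
Visit 5 → queue [16]
Visit 16 → queue []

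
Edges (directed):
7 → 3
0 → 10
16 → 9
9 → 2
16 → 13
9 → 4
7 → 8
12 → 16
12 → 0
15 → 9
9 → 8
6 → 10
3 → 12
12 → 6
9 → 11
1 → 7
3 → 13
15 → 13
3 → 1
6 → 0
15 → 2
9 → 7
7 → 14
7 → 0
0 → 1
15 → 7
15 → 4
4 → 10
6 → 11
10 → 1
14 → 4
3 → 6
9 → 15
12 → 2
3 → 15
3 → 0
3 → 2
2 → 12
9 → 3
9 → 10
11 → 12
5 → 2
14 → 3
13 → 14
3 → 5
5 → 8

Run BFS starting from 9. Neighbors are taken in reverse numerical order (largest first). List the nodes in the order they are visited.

9 → 15 → 11 → 10 → 8 → 7 → 4 → 3 → 2 → 13 → 12 → 1 → 14 → 0 → 6 → 5 → 16

Visit 9; enqueue 15, 11, 10, 8, 7, 4, 3, 2 → queue [15, 11, 10, 8, 7, 4, 3, 2]
Visit 15; enqueue 13 → queue [11, 10, 8, 7, 4, 3, 2, 13]
Visit 11; enqueue 12 → queue [10, 8, 7, 4, 3, 2, 13, 12]
Visit 10; enqueue 1 → queue [8, 7, 4, 3, 2, 13, 12, 1]
Visit 8 → queue [7, 4, 3, 2, 13, 12, 1]
Visit 7; enqueue 14, 0 → queue [4, 3, 2, 13, 12, 1, 14, 0]
Visit 4 → queue [3, 2, 13, 12, 1, 14, 0]
Visit 3; enqueue 6, 5 → queue [2, 13, 12, 1, 14, 0, 6, 5]
Visit 2 → queue [13, 12, 1, 14, 0, 6, 5]
Visit 13 → queue [12, 1, 14, 0, 6, 5]
Visit 12; enqueue 16 → queue [1, 14, 0, 6, 5, 16]
Visit 1 → queue [14, 0, 6, 5, 16]
Visit 14 → queue [0, 6, 5, 16]
Visit 0 → queue [6, 5, 16]
Visit 6 → queue [5, 16]
Visit 5 → queue [16]
Visit 16 → queue []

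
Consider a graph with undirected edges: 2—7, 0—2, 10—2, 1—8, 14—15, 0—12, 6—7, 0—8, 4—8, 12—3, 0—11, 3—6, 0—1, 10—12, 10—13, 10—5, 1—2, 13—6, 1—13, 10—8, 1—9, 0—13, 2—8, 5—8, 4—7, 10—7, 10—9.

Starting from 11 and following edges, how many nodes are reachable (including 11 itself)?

14

BFS from 11 visits: 11, 0, 13, 12, 8, 2, 1, 10, 6, 3, 5, 4, 7, 9
Reachable nodes: 14 of 16 total.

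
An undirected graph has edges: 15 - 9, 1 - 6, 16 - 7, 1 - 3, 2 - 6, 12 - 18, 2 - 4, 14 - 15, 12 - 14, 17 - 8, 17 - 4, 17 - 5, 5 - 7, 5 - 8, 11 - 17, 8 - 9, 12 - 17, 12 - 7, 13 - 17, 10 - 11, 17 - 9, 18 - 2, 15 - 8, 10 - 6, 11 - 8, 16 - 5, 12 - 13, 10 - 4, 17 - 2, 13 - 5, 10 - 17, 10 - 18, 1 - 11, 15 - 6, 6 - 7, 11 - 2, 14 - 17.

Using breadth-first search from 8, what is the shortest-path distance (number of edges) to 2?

Level 0: 8
Level 1: 5, 9, 11, 15, 17
Level 2: 1, 2, 4, 6, 7, 10, 12, 13, 14, 16
Level 3: 3, 18
2 first appears at level 2.

2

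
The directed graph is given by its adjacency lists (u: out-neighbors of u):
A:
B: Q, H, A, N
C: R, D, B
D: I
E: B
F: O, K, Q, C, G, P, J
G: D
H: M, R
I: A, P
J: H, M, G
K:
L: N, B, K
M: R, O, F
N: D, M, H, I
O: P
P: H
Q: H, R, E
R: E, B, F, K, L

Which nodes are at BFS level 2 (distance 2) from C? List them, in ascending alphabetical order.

Level 0: C
Level 1: B, D, R
Level 2: A, E, F, H, I, K, L, N, Q
Level 3: G, J, M, O, P

A, E, F, H, I, K, L, N, Q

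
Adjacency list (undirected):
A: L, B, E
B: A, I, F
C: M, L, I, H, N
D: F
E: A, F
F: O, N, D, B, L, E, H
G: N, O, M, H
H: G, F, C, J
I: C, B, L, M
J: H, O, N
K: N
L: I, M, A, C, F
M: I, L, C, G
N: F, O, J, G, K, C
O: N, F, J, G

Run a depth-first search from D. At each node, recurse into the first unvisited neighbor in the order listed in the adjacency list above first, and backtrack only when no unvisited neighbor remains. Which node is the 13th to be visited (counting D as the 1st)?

Visit D
D → F
F → O
O → N
N → J
J → H
H → G
G → M
M → I
I → C
C → L
L → A
A → B
A → E
N → K

Visit order: D, F, O, N, J, H, G, M, I, C, L, A, B, E, K

B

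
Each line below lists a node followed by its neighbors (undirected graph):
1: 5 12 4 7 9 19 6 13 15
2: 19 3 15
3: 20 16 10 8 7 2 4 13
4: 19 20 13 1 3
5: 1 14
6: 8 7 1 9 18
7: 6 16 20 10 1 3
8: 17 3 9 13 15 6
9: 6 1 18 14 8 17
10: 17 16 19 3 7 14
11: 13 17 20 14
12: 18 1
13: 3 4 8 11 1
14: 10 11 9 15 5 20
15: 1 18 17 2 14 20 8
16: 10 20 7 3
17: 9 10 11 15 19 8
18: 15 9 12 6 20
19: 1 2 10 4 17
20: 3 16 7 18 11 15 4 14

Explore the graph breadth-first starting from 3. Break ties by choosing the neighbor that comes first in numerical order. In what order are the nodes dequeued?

3 -> 2 -> 4 -> 7 -> 8 -> 10 -> 13 -> 16 -> 20 -> 15 -> 19 -> 1 -> 6 -> 9 -> 17 -> 14 -> 11 -> 18 -> 5 -> 12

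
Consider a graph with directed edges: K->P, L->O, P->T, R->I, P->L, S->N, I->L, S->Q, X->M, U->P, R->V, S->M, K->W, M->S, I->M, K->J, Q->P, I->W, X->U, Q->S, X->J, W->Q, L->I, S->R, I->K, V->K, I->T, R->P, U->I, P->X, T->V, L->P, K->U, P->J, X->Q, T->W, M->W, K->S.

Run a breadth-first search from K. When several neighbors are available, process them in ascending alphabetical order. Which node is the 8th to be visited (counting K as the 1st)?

T

Visit K; enqueue J, P, S, U, W → queue [J, P, S, U, W]
Visit J → queue [P, S, U, W]
Visit P; enqueue L, T, X → queue [S, U, W, L, T, X]
Visit S; enqueue M, N, Q, R → queue [U, W, L, T, X, M, N, Q, R]
Visit U; enqueue I → queue [W, L, T, X, M, N, Q, R, I]
Visit W → queue [L, T, X, M, N, Q, R, I]
Visit L; enqueue O → queue [T, X, M, N, Q, R, I, O]
Visit T; enqueue V → queue [X, M, N, Q, R, I, O, V]
Visit X → queue [M, N, Q, R, I, O, V]
Visit M → queue [N, Q, R, I, O, V]
Visit N → queue [Q, R, I, O, V]
Visit Q → queue [R, I, O, V]
Visit R → queue [I, O, V]
Visit I → queue [O, V]
Visit O → queue [V]
Visit V → queue []

Visit order: K, J, P, S, U, W, L, T, X, M, N, Q, R, I, O, V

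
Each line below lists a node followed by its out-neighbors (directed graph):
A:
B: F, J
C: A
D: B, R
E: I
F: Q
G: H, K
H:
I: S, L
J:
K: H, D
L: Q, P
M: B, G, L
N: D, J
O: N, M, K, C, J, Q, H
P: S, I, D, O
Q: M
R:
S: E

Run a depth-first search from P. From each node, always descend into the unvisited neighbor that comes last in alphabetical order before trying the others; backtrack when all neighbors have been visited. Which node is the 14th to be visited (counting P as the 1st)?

Visit P
P → S
S → E
E → I
I → L
L → Q
Q → M
M → G
G → K
K → H
K → D
D → R
D → B
B → J
B → F
P → O
O → N
O → C
C → A

Visit order: P, S, E, I, L, Q, M, G, K, H, D, R, B, J, F, O, N, C, A

J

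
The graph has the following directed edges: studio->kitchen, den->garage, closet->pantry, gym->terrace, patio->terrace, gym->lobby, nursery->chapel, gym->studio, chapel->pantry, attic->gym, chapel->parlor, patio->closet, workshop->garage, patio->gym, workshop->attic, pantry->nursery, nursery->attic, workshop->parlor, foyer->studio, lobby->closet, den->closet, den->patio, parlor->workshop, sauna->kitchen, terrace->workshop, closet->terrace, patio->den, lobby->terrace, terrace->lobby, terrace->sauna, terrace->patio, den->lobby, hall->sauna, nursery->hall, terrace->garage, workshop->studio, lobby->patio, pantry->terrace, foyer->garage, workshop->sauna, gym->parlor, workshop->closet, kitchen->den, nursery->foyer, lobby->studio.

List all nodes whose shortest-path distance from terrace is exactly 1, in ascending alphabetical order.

garage, lobby, patio, sauna, workshop

Level 0: terrace
Level 1: garage, lobby, patio, sauna, workshop
Level 2: attic, closet, den, gym, kitchen, parlor, studio
Level 3: pantry
Level 4: nursery
Level 5: chapel, foyer, hall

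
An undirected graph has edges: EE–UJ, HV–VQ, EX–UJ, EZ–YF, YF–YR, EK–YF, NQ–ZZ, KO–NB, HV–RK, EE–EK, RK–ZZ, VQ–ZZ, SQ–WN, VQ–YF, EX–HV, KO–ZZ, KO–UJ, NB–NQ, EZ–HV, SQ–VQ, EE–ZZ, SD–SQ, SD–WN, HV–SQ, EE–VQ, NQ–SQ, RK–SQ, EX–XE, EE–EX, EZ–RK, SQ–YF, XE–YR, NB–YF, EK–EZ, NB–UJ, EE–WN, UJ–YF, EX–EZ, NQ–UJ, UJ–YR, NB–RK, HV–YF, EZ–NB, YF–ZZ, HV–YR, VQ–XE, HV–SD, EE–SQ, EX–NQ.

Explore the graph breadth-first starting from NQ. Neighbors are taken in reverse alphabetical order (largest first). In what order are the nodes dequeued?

NQ, ZZ, UJ, SQ, NB, EX, YF, VQ, RK, KO, EE, YR, WN, SD, HV, EZ, XE, EK

Visit NQ; enqueue ZZ, UJ, SQ, NB, EX → queue [ZZ, UJ, SQ, NB, EX]
Visit ZZ; enqueue YF, VQ, RK, KO, EE → queue [UJ, SQ, NB, EX, YF, VQ, RK, KO, EE]
Visit UJ; enqueue YR → queue [SQ, NB, EX, YF, VQ, RK, KO, EE, YR]
Visit SQ; enqueue WN, SD, HV → queue [NB, EX, YF, VQ, RK, KO, EE, YR, WN, SD, HV]
Visit NB; enqueue EZ → queue [EX, YF, VQ, RK, KO, EE, YR, WN, SD, HV, EZ]
Visit EX; enqueue XE → queue [YF, VQ, RK, KO, EE, YR, WN, SD, HV, EZ, XE]
Visit YF; enqueue EK → queue [VQ, RK, KO, EE, YR, WN, SD, HV, EZ, XE, EK]
Visit VQ → queue [RK, KO, EE, YR, WN, SD, HV, EZ, XE, EK]
Visit RK → queue [KO, EE, YR, WN, SD, HV, EZ, XE, EK]
Visit KO → queue [EE, YR, WN, SD, HV, EZ, XE, EK]
Visit EE → queue [YR, WN, SD, HV, EZ, XE, EK]
Visit YR → queue [WN, SD, HV, EZ, XE, EK]
Visit WN → queue [SD, HV, EZ, XE, EK]
Visit SD → queue [HV, EZ, XE, EK]
Visit HV → queue [EZ, XE, EK]
Visit EZ → queue [XE, EK]
Visit XE → queue [EK]
Visit EK → queue []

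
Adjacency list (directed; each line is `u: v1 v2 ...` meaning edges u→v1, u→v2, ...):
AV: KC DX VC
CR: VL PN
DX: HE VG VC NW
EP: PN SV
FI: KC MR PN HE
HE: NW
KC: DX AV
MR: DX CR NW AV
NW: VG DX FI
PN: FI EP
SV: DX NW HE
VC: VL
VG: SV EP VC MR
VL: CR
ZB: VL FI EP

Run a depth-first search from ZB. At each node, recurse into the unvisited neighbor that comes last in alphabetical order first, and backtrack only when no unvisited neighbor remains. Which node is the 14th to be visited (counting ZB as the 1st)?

AV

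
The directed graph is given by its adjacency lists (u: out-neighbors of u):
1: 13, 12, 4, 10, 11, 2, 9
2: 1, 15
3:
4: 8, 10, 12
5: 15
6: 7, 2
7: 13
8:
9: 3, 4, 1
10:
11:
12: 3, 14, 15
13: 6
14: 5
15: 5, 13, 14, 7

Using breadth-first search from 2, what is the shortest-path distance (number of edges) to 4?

2

Level 0: 2
Level 1: 1, 15
Level 2: 4, 5, 7, 9, 10, 11, 12, 13, 14
Level 3: 3, 6, 8
4 first appears at level 2.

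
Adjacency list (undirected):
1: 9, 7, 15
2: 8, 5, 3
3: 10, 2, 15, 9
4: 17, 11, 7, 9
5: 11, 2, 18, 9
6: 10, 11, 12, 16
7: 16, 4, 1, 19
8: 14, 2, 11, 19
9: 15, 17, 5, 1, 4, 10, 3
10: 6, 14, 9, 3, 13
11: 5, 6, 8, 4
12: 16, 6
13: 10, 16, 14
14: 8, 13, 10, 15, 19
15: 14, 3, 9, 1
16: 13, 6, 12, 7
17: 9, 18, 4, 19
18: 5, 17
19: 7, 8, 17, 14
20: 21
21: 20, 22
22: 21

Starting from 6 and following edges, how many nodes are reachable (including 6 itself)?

BFS from 6 visits: 6, 10, 11, 12, 16, 14, 9, 3, 13, 5, 8, 4, 7, 15, 19, 17, 1, 2, 18
Reachable nodes: 19 of 22 total.

19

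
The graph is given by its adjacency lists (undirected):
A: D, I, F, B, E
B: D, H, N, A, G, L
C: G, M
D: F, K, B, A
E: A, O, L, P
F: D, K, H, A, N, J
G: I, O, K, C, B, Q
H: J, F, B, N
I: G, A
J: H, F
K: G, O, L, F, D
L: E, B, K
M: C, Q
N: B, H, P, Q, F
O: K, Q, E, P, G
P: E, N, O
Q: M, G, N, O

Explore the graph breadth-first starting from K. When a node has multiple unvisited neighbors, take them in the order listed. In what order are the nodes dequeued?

K G O L F D I C B Q E P H A N J M

Visit K; enqueue G, O, L, F, D → queue [G, O, L, F, D]
Visit G; enqueue I, C, B, Q → queue [O, L, F, D, I, C, B, Q]
Visit O; enqueue E, P → queue [L, F, D, I, C, B, Q, E, P]
Visit L → queue [F, D, I, C, B, Q, E, P]
Visit F; enqueue H, A, N, J → queue [D, I, C, B, Q, E, P, H, A, N, J]
Visit D → queue [I, C, B, Q, E, P, H, A, N, J]
Visit I → queue [C, B, Q, E, P, H, A, N, J]
Visit C; enqueue M → queue [B, Q, E, P, H, A, N, J, M]
Visit B → queue [Q, E, P, H, A, N, J, M]
Visit Q → queue [E, P, H, A, N, J, M]
Visit E → queue [P, H, A, N, J, M]
Visit P → queue [H, A, N, J, M]
Visit H → queue [A, N, J, M]
Visit A → queue [N, J, M]
Visit N → queue [J, M]
Visit J → queue [M]
Visit M → queue []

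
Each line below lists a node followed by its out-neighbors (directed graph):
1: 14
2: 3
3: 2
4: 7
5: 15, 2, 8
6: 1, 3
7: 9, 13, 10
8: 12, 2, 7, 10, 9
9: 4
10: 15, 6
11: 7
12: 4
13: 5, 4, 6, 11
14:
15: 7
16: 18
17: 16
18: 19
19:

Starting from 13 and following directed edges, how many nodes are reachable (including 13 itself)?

BFS from 13 visits: 13, 4, 5, 6, 11, 7, 2, 8, 15, 1, 3, 9, 10, 12, 14
Reachable nodes: 15 of 19 total.

15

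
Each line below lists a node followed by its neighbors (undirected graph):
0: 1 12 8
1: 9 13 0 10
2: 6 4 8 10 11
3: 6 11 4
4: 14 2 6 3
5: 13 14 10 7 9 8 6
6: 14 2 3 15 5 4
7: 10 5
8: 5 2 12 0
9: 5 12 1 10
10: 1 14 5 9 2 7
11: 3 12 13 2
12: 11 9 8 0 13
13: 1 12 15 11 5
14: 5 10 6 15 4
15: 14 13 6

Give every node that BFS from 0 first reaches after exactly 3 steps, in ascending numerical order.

Level 0: 0
Level 1: 1, 8, 12
Level 2: 2, 5, 9, 10, 11, 13
Level 3: 3, 4, 6, 7, 14, 15

3, 4, 6, 7, 14, 15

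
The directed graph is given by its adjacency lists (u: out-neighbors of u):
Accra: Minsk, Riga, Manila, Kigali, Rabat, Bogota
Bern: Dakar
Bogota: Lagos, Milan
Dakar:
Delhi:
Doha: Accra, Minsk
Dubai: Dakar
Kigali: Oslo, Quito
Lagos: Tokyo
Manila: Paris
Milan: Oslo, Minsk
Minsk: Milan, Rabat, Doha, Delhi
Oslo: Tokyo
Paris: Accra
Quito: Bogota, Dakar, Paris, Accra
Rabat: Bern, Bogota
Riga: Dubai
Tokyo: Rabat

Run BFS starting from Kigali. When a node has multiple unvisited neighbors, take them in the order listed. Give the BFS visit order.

Kigali, Oslo, Quito, Tokyo, Bogota, Dakar, Paris, Accra, Rabat, Lagos, Milan, Minsk, Riga, Manila, Bern, Doha, Delhi, Dubai

Visit Kigali; enqueue Oslo, Quito → queue [Oslo, Quito]
Visit Oslo; enqueue Tokyo → queue [Quito, Tokyo]
Visit Quito; enqueue Bogota, Dakar, Paris, Accra → queue [Tokyo, Bogota, Dakar, Paris, Accra]
Visit Tokyo; enqueue Rabat → queue [Bogota, Dakar, Paris, Accra, Rabat]
Visit Bogota; enqueue Lagos, Milan → queue [Dakar, Paris, Accra, Rabat, Lagos, Milan]
Visit Dakar → queue [Paris, Accra, Rabat, Lagos, Milan]
Visit Paris → queue [Accra, Rabat, Lagos, Milan]
Visit Accra; enqueue Minsk, Riga, Manila → queue [Rabat, Lagos, Milan, Minsk, Riga, Manila]
Visit Rabat; enqueue Bern → queue [Lagos, Milan, Minsk, Riga, Manila, Bern]
Visit Lagos → queue [Milan, Minsk, Riga, Manila, Bern]
Visit Milan → queue [Minsk, Riga, Manila, Bern]
Visit Minsk; enqueue Doha, Delhi → queue [Riga, Manila, Bern, Doha, Delhi]
Visit Riga; enqueue Dubai → queue [Manila, Bern, Doha, Delhi, Dubai]
Visit Manila → queue [Bern, Doha, Delhi, Dubai]
Visit Bern → queue [Doha, Delhi, Dubai]
Visit Doha → queue [Delhi, Dubai]
Visit Delhi → queue [Dubai]
Visit Dubai → queue []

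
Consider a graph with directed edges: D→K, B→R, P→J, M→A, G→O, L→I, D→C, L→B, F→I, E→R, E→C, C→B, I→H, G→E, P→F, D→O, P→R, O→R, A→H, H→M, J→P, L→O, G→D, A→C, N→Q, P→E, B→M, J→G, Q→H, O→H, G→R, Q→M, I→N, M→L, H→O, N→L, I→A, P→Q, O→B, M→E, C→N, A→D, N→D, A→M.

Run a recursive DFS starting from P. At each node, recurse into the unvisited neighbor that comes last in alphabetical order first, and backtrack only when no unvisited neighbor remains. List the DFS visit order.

Visit P
P → R
P → Q
Q → M
M → L
L → O
O → H
O → B
L → I
I → N
N → D
D → K
D → C
I → A
M → E
P → J
J → G
P → F

P -> R -> Q -> M -> L -> O -> H -> B -> I -> N -> D -> K -> C -> A -> E -> J -> G -> F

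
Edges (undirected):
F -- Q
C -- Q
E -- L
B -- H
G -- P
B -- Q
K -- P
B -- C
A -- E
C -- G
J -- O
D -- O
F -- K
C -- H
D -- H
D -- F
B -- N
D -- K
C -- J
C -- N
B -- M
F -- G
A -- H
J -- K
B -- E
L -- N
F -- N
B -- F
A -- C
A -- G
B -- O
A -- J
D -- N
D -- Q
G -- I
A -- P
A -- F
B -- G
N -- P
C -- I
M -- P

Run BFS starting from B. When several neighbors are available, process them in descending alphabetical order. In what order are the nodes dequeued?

B -> Q -> O -> N -> M -> H -> G -> F -> E -> C -> D -> J -> P -> L -> A -> I -> K

Visit B; enqueue Q, O, N, M, H, G, F, E, C → queue [Q, O, N, M, H, G, F, E, C]
Visit Q; enqueue D → queue [O, N, M, H, G, F, E, C, D]
Visit O; enqueue J → queue [N, M, H, G, F, E, C, D, J]
Visit N; enqueue P, L → queue [M, H, G, F, E, C, D, J, P, L]
Visit M → queue [H, G, F, E, C, D, J, P, L]
Visit H; enqueue A → queue [G, F, E, C, D, J, P, L, A]
Visit G; enqueue I → queue [F, E, C, D, J, P, L, A, I]
Visit F; enqueue K → queue [E, C, D, J, P, L, A, I, K]
Visit E → queue [C, D, J, P, L, A, I, K]
Visit C → queue [D, J, P, L, A, I, K]
Visit D → queue [J, P, L, A, I, K]
Visit J → queue [P, L, A, I, K]
Visit P → queue [L, A, I, K]
Visit L → queue [A, I, K]
Visit A → queue [I, K]
Visit I → queue [K]
Visit K → queue []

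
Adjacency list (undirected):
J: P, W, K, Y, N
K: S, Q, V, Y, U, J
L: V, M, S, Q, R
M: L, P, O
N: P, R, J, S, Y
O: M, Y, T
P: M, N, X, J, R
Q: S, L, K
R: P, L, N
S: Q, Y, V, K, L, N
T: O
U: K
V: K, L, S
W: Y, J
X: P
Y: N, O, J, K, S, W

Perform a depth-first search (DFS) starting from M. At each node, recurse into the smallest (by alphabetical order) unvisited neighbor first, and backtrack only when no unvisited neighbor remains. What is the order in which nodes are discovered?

Visit M
M → L
L → Q
Q → K
K → J
J → N
N → P
P → R
P → X
N → S
S → V
S → Y
Y → O
O → T
Y → W
K → U

M -> L -> Q -> K -> J -> N -> P -> R -> X -> S -> V -> Y -> O -> T -> W -> U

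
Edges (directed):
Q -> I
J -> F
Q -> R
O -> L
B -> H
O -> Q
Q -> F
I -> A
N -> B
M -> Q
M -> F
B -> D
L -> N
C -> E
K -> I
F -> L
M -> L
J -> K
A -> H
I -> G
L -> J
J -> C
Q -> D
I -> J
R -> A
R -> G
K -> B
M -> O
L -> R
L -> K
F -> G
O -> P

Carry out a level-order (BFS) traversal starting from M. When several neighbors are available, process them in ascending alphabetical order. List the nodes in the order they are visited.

Visit M; enqueue F, L, O, Q → queue [F, L, O, Q]
Visit F; enqueue G → queue [L, O, Q, G]
Visit L; enqueue J, K, N, R → queue [O, Q, G, J, K, N, R]
Visit O; enqueue P → queue [Q, G, J, K, N, R, P]
Visit Q; enqueue D, I → queue [G, J, K, N, R, P, D, I]
Visit G → queue [J, K, N, R, P, D, I]
Visit J; enqueue C → queue [K, N, R, P, D, I, C]
Visit K; enqueue B → queue [N, R, P, D, I, C, B]
Visit N → queue [R, P, D, I, C, B]
Visit R; enqueue A → queue [P, D, I, C, B, A]
Visit P → queue [D, I, C, B, A]
Visit D → queue [I, C, B, A]
Visit I → queue [C, B, A]
Visit C; enqueue E → queue [B, A, E]
Visit B; enqueue H → queue [A, E, H]
Visit A → queue [E, H]
Visit E → queue [H]
Visit H → queue []

M, F, L, O, Q, G, J, K, N, R, P, D, I, C, B, A, E, H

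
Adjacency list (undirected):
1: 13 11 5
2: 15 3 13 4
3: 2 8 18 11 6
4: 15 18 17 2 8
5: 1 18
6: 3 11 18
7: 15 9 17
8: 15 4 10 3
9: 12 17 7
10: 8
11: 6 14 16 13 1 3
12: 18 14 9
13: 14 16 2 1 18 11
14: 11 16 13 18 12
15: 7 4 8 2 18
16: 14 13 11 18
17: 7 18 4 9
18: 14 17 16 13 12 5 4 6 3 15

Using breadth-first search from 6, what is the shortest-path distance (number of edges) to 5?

2

Level 0: 6
Level 1: 3, 11, 18
Level 2: 1, 2, 4, 5, 8, 12, 13, 14, 15, 16, 17
Level 3: 7, 9, 10
5 first appears at level 2.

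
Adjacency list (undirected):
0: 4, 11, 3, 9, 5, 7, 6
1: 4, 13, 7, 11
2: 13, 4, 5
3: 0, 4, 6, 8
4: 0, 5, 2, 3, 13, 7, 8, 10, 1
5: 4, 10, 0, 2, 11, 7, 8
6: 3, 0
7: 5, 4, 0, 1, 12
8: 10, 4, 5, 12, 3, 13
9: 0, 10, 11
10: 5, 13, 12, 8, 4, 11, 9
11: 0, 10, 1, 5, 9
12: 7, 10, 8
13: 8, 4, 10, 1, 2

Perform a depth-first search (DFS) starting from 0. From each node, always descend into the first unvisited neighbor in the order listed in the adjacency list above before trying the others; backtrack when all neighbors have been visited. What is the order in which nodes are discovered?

Visit 0
0 → 4
4 → 5
5 → 10
10 → 13
13 → 8
8 → 12
12 → 7
7 → 1
1 → 11
11 → 9
8 → 3
3 → 6
13 → 2

0 4 5 10 13 8 12 7 1 11 9 3 6 2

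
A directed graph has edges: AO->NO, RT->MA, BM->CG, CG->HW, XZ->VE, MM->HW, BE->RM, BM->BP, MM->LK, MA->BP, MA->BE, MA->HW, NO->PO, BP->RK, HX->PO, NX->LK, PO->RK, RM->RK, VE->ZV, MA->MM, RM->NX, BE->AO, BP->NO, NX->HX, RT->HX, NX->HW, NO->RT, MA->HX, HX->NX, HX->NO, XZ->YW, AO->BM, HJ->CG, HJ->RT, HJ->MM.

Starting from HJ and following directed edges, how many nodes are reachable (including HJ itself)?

17

BFS from HJ visits: HJ, CG, MM, RT, HW, LK, HX, MA, NO, NX, PO, BE, BP, RK, AO, RM, BM
Reachable nodes: 17 of 21 total.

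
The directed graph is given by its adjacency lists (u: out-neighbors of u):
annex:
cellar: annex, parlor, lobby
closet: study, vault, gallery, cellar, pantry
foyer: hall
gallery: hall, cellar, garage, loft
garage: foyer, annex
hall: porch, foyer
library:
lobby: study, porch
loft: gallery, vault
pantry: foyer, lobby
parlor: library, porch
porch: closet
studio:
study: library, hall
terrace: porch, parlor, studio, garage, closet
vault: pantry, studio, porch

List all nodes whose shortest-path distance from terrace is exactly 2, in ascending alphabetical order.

annex, cellar, foyer, gallery, library, pantry, study, vault

Level 0: terrace
Level 1: closet, garage, parlor, porch, studio
Level 2: annex, cellar, foyer, gallery, library, pantry, study, vault
Level 3: hall, lobby, loft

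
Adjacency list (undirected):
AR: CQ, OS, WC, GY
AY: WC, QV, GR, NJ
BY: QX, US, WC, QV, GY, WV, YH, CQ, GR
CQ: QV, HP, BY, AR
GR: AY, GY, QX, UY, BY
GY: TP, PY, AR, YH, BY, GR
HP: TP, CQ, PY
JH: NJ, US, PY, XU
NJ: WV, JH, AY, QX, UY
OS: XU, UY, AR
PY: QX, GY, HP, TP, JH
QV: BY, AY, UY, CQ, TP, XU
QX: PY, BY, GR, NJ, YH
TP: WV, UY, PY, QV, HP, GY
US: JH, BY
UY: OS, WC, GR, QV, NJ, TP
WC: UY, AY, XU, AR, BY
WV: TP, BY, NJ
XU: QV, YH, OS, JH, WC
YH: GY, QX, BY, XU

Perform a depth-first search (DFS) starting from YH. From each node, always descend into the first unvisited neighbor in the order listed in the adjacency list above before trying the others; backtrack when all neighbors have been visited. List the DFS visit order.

Visit YH
YH → GY
GY → TP
TP → WV
WV → BY
BY → QX
QX → PY
PY → HP
HP → CQ
CQ → QV
QV → AY
AY → WC
WC → UY
UY → OS
OS → XU
XU → JH
JH → NJ
JH → US
OS → AR
UY → GR

YH, GY, TP, WV, BY, QX, PY, HP, CQ, QV, AY, WC, UY, OS, XU, JH, NJ, US, AR, GR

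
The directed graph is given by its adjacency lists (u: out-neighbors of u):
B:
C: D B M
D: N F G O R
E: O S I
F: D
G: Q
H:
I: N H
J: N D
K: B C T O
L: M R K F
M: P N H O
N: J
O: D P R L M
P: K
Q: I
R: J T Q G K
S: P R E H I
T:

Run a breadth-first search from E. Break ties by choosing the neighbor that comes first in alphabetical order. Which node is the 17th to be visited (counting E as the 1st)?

Visit E; enqueue I, O, S → queue [I, O, S]
Visit I; enqueue H, N → queue [O, S, H, N]
Visit O; enqueue D, L, M, P, R → queue [S, H, N, D, L, M, P, R]
Visit S → queue [H, N, D, L, M, P, R]
Visit H → queue [N, D, L, M, P, R]
Visit N; enqueue J → queue [D, L, M, P, R, J]
Visit D; enqueue F, G → queue [L, M, P, R, J, F, G]
Visit L; enqueue K → queue [M, P, R, J, F, G, K]
Visit M → queue [P, R, J, F, G, K]
Visit P → queue [R, J, F, G, K]
Visit R; enqueue Q, T → queue [J, F, G, K, Q, T]
Visit J → queue [F, G, K, Q, T]
Visit F → queue [G, K, Q, T]
Visit G → queue [K, Q, T]
Visit K; enqueue B, C → queue [Q, T, B, C]
Visit Q → queue [T, B, C]
Visit T → queue [B, C]
Visit B → queue [C]
Visit C → queue []

Visit order: E, I, O, S, H, N, D, L, M, P, R, J, F, G, K, Q, T, B, C

T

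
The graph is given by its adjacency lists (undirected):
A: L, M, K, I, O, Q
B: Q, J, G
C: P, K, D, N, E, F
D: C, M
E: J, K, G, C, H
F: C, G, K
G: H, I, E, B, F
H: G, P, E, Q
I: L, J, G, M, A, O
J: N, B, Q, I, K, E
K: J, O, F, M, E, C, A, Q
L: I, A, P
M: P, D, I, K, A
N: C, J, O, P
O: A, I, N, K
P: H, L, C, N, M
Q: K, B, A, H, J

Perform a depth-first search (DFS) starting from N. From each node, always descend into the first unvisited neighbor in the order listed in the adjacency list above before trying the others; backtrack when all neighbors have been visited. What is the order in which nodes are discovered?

N → C → P → H → G → I → L → A → M → D → K → J → B → Q → E → O → F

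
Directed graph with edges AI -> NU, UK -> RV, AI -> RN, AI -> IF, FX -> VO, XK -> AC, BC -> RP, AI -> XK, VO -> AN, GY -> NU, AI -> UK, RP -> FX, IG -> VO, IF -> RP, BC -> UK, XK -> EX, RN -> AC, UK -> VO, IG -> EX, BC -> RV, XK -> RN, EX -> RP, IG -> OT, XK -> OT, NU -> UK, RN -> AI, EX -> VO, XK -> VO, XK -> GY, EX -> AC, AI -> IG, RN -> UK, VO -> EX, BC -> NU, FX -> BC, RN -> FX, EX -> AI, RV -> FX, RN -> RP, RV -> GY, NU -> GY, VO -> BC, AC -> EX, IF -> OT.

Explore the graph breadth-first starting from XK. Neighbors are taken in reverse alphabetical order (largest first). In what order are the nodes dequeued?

Visit XK; enqueue VO, RN, OT, GY, EX, AC → queue [VO, RN, OT, GY, EX, AC]
Visit VO; enqueue BC, AN → queue [RN, OT, GY, EX, AC, BC, AN]
Visit RN; enqueue UK, RP, FX, AI → queue [OT, GY, EX, AC, BC, AN, UK, RP, FX, AI]
Visit OT → queue [GY, EX, AC, BC, AN, UK, RP, FX, AI]
Visit GY; enqueue NU → queue [EX, AC, BC, AN, UK, RP, FX, AI, NU]
Visit EX → queue [AC, BC, AN, UK, RP, FX, AI, NU]
Visit AC → queue [BC, AN, UK, RP, FX, AI, NU]
Visit BC; enqueue RV → queue [AN, UK, RP, FX, AI, NU, RV]
Visit AN → queue [UK, RP, FX, AI, NU, RV]
Visit UK → queue [RP, FX, AI, NU, RV]
Visit RP → queue [FX, AI, NU, RV]
Visit FX → queue [AI, NU, RV]
Visit AI; enqueue IG, IF → queue [NU, RV, IG, IF]
Visit NU → queue [RV, IG, IF]
Visit RV → queue [IG, IF]
Visit IG → queue [IF]
Visit IF → queue []

XK → VO → RN → OT → GY → EX → AC → BC → AN → UK → RP → FX → AI → NU → RV → IG → IF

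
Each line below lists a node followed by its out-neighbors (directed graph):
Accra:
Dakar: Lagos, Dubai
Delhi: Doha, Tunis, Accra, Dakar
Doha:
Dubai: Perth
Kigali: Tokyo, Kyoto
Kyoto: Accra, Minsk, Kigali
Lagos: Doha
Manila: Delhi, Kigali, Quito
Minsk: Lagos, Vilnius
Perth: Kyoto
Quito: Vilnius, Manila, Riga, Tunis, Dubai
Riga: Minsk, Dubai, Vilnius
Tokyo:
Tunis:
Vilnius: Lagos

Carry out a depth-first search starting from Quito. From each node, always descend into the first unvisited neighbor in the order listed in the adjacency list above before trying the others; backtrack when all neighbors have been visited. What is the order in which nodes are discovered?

Visit Quito
Quito → Vilnius
Vilnius → Lagos
Lagos → Doha
Quito → Manila
Manila → Delhi
Delhi → Tunis
Delhi → Accra
Delhi → Dakar
Dakar → Dubai
Dubai → Perth
Perth → Kyoto
Kyoto → Minsk
Kyoto → Kigali
Kigali → Tokyo
Quito → Riga

Quito → Vilnius → Lagos → Doha → Manila → Delhi → Tunis → Accra → Dakar → Dubai → Perth → Kyoto → Minsk → Kigali → Tokyo → Riga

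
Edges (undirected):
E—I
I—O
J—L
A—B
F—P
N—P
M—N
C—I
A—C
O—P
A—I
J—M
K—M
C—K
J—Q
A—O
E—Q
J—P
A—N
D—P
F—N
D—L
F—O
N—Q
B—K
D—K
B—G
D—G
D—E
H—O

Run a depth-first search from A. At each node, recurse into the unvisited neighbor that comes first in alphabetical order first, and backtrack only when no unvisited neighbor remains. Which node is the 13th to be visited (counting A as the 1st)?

Visit A
A → B
B → G
G → D
D → E
E → I
I → C
C → K
K → M
M → J
J → L
J → P
P → F
F → N
N → Q
F → O
O → H

Visit order: A, B, G, D, E, I, C, K, M, J, L, P, F, N, Q, O, H

F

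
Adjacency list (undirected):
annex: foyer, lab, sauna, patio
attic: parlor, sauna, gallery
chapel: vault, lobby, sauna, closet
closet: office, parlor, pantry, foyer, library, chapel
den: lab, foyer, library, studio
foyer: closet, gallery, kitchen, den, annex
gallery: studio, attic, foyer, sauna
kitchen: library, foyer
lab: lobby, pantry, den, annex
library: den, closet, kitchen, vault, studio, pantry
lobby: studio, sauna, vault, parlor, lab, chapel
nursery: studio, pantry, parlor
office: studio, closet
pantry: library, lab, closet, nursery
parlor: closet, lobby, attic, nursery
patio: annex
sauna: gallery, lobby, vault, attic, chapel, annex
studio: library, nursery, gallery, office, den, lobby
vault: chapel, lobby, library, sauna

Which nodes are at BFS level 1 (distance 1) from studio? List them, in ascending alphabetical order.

den, gallery, library, lobby, nursery, office

Level 0: studio
Level 1: den, gallery, library, lobby, nursery, office
Level 2: attic, chapel, closet, foyer, kitchen, lab, pantry, parlor, sauna, vault
Level 3: annex
Level 4: patio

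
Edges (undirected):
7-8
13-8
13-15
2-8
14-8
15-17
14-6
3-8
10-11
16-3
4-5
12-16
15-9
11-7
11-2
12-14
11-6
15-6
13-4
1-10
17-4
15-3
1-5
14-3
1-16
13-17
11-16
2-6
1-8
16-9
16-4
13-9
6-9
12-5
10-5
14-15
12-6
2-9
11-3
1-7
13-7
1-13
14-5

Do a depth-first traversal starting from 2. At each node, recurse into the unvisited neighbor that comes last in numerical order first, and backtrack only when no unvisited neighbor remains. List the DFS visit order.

2 11 16 12 14 15 17 13 9 6 8 7 1 10 5 4 3

Visit 2
2 → 11
11 → 16
16 → 12
12 → 14
14 → 15
15 → 17
17 → 13
13 → 9
9 → 6
13 → 8
8 → 7
7 → 1
1 → 10
10 → 5
5 → 4
8 → 3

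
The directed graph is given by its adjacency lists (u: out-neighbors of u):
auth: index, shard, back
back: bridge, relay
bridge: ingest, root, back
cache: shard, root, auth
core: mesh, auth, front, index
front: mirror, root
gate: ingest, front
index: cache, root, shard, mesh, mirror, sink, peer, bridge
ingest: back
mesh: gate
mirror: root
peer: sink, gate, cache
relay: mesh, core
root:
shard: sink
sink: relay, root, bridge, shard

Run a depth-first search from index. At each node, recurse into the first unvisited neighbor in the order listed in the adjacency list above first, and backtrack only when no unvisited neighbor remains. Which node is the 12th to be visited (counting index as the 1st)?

front

Visit index
index → cache
cache → shard
shard → sink
sink → relay
relay → mesh
mesh → gate
gate → ingest
ingest → back
back → bridge
bridge → root
gate → front
front → mirror
relay → core
core → auth
index → peer

Visit order: index, cache, shard, sink, relay, mesh, gate, ingest, back, bridge, root, front, mirror, core, auth, peer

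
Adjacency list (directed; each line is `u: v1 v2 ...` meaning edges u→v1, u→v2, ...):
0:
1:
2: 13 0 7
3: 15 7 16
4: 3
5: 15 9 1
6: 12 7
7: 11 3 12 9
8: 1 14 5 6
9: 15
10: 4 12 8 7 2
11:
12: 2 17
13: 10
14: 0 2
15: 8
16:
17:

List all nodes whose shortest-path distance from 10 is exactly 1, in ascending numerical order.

Level 0: 10
Level 1: 2, 4, 7, 8, 12
Level 2: 0, 1, 3, 5, 6, 9, 11, 13, 14, 17
Level 3: 15, 16

2, 4, 7, 8, 12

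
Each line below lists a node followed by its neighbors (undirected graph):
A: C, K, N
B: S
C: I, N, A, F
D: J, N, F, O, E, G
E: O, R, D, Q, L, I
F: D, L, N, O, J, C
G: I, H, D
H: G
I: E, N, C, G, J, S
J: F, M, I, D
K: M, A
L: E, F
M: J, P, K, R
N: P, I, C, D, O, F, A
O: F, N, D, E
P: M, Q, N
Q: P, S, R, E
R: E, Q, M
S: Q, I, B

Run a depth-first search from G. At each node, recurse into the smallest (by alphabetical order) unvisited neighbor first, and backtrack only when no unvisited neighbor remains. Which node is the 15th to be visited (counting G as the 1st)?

Visit G
G → D
D → E
E → I
I → C
C → A
A → K
K → M
M → J
J → F
F → L
F → N
N → O
N → P
P → Q
Q → R
Q → S
S → B
G → H

Visit order: G, D, E, I, C, A, K, M, J, F, L, N, O, P, Q, R, S, B, H

Q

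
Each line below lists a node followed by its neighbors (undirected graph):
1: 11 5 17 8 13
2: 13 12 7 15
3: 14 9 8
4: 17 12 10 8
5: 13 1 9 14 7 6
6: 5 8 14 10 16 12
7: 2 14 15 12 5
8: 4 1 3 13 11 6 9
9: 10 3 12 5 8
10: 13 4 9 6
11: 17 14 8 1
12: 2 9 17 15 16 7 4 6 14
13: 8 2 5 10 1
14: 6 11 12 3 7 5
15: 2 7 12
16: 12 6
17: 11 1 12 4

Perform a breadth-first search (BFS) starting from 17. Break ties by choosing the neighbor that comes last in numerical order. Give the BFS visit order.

17 12 11 4 1 16 15 14 9 7 6 2 8 10 13 5 3

Visit 17; enqueue 12, 11, 4, 1 → queue [12, 11, 4, 1]
Visit 12; enqueue 16, 15, 14, 9, 7, 6, 2 → queue [11, 4, 1, 16, 15, 14, 9, 7, 6, 2]
Visit 11; enqueue 8 → queue [4, 1, 16, 15, 14, 9, 7, 6, 2, 8]
Visit 4; enqueue 10 → queue [1, 16, 15, 14, 9, 7, 6, 2, 8, 10]
Visit 1; enqueue 13, 5 → queue [16, 15, 14, 9, 7, 6, 2, 8, 10, 13, 5]
Visit 16 → queue [15, 14, 9, 7, 6, 2, 8, 10, 13, 5]
Visit 15 → queue [14, 9, 7, 6, 2, 8, 10, 13, 5]
Visit 14; enqueue 3 → queue [9, 7, 6, 2, 8, 10, 13, 5, 3]
Visit 9 → queue [7, 6, 2, 8, 10, 13, 5, 3]
Visit 7 → queue [6, 2, 8, 10, 13, 5, 3]
Visit 6 → queue [2, 8, 10, 13, 5, 3]
Visit 2 → queue [8, 10, 13, 5, 3]
Visit 8 → queue [10, 13, 5, 3]
Visit 10 → queue [13, 5, 3]
Visit 13 → queue [5, 3]
Visit 5 → queue [3]
Visit 3 → queue []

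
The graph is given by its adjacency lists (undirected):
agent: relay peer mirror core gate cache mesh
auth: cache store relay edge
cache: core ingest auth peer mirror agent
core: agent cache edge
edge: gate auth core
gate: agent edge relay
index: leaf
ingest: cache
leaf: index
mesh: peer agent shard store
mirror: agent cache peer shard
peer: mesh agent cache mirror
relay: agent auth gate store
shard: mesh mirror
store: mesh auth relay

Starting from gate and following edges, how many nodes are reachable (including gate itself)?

13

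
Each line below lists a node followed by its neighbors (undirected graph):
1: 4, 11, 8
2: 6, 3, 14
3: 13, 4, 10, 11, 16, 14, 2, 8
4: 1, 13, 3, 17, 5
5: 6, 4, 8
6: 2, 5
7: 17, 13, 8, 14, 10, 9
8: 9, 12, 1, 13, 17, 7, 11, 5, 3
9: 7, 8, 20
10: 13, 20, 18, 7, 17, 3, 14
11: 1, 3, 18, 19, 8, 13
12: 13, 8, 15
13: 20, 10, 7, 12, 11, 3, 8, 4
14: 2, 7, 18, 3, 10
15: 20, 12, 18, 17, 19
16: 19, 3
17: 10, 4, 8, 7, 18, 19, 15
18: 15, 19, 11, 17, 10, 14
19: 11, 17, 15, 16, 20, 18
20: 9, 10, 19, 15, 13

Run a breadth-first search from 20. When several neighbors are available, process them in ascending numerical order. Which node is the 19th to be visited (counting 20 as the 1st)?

Visit 20; enqueue 9, 10, 13, 15, 19 → queue [9, 10, 13, 15, 19]
Visit 9; enqueue 7, 8 → queue [10, 13, 15, 19, 7, 8]
Visit 10; enqueue 3, 14, 17, 18 → queue [13, 15, 19, 7, 8, 3, 14, 17, 18]
Visit 13; enqueue 4, 11, 12 → queue [15, 19, 7, 8, 3, 14, 17, 18, 4, 11, 12]
Visit 15 → queue [19, 7, 8, 3, 14, 17, 18, 4, 11, 12]
Visit 19; enqueue 16 → queue [7, 8, 3, 14, 17, 18, 4, 11, 12, 16]
Visit 7 → queue [8, 3, 14, 17, 18, 4, 11, 12, 16]
Visit 8; enqueue 1, 5 → queue [3, 14, 17, 18, 4, 11, 12, 16, 1, 5]
Visit 3; enqueue 2 → queue [14, 17, 18, 4, 11, 12, 16, 1, 5, 2]
Visit 14 → queue [17, 18, 4, 11, 12, 16, 1, 5, 2]
Visit 17 → queue [18, 4, 11, 12, 16, 1, 5, 2]
Visit 18 → queue [4, 11, 12, 16, 1, 5, 2]
Visit 4 → queue [11, 12, 16, 1, 5, 2]
Visit 11 → queue [12, 16, 1, 5, 2]
Visit 12 → queue [16, 1, 5, 2]
Visit 16 → queue [1, 5, 2]
Visit 1 → queue [5, 2]
Visit 5; enqueue 6 → queue [2, 6]
Visit 2 → queue [6]
Visit 6 → queue []

Visit order: 20, 9, 10, 13, 15, 19, 7, 8, 3, 14, 17, 18, 4, 11, 12, 16, 1, 5, 2, 6

2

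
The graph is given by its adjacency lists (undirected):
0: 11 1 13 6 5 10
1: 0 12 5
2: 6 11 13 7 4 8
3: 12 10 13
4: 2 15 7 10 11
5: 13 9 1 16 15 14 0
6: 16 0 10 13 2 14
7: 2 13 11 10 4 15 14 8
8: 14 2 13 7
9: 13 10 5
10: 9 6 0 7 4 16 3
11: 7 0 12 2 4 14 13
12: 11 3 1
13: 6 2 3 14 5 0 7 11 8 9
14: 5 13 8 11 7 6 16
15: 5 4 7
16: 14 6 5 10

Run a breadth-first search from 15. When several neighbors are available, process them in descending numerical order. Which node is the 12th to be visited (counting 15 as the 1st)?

9

Visit 15; enqueue 7, 5, 4 → queue [7, 5, 4]
Visit 7; enqueue 14, 13, 11, 10, 8, 2 → queue [5, 4, 14, 13, 11, 10, 8, 2]
Visit 5; enqueue 16, 9, 1, 0 → queue [4, 14, 13, 11, 10, 8, 2, 16, 9, 1, 0]
Visit 4 → queue [14, 13, 11, 10, 8, 2, 16, 9, 1, 0]
Visit 14; enqueue 6 → queue [13, 11, 10, 8, 2, 16, 9, 1, 0, 6]
Visit 13; enqueue 3 → queue [11, 10, 8, 2, 16, 9, 1, 0, 6, 3]
Visit 11; enqueue 12 → queue [10, 8, 2, 16, 9, 1, 0, 6, 3, 12]
Visit 10 → queue [8, 2, 16, 9, 1, 0, 6, 3, 12]
Visit 8 → queue [2, 16, 9, 1, 0, 6, 3, 12]
Visit 2 → queue [16, 9, 1, 0, 6, 3, 12]
Visit 16 → queue [9, 1, 0, 6, 3, 12]
Visit 9 → queue [1, 0, 6, 3, 12]
Visit 1 → queue [0, 6, 3, 12]
Visit 0 → queue [6, 3, 12]
Visit 6 → queue [3, 12]
Visit 3 → queue [12]
Visit 12 → queue []

Visit order: 15, 7, 5, 4, 14, 13, 11, 10, 8, 2, 16, 9, 1, 0, 6, 3, 12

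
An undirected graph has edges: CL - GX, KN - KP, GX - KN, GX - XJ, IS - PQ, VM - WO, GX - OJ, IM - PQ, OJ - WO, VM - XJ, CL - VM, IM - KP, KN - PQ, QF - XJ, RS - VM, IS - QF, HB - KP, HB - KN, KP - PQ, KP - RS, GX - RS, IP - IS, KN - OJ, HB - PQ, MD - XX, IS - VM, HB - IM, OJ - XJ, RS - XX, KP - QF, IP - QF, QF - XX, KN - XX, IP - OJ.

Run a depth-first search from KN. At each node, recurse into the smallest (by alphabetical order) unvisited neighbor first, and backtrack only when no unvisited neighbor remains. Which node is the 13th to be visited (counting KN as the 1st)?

Visit KN
KN → GX
GX → CL
CL → VM
VM → IS
IS → IP
IP → OJ
OJ → WO
OJ → XJ
XJ → QF
QF → KP
KP → HB
HB → IM
IM → PQ
KP → RS
RS → XX
XX → MD

Visit order: KN, GX, CL, VM, IS, IP, OJ, WO, XJ, QF, KP, HB, IM, PQ, RS, XX, MD

IM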